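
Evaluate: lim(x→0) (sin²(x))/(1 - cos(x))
This is a 0/0 indeterminate form.

Apply L'Hôpital's rule: differentiate numerator and denominator separately.
  f(x) = sin(x)^2   ⇒   f'(x) = 2·sin(x)·cos(x)
  g(x) = 1 - cos(x)   ⇒   g'(x) = sin(x)
  lim(x→0) f'(x)/g'(x) = lim(x→0) (2·sin(x)·cos(x))/(sin(x))
  = 2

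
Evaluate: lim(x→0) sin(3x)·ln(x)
This is a 0·∞ indeterminate form.

Rewrite 0·∞ as a quotient (0/0 or ∞/∞ form), then apply L'Hôpital's rule:
  lim(x→0) sin(3x)·ln(x) = 0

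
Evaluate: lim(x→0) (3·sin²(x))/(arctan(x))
This is a 0/0 indeterminate form.

Apply L'Hôpital's rule: differentiate numerator and denominator separately.
  f(x) = 3·sin(x)^2   ⇒   f'(x) = 6·sin(x)·cos(x)
  g(x) = atan(x)   ⇒   g'(x) = 1/(x^2 + 1)
  lim(x→0) f'(x)/g'(x) = lim(x→0) (6·sin(x)·cos(x))/(1/(x^2 + 1))
  = 0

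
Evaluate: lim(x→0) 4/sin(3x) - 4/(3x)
This is an ∞-∞ indeterminate form.

Combine fractions or rationalize to convert ∞-∞ to 0/0 form:
  lim(x→0) 4/sin(3x) - 4/(3x) = 0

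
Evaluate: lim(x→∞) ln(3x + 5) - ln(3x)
This is an ∞-∞ indeterminate form.

Combine fractions or rationalize to convert ∞-∞ to 0/0 form:
  lim(x→∞) ln(3x + 5) - ln(3x) = 0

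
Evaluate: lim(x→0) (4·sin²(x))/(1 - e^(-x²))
This is a 0/0 indeterminate form.

Apply L'Hôpital's rule: differentiate numerator and denominator separately.
  f(x) = 4·sin(x)^2   ⇒   f'(x) = 8·sin(x)·cos(x)
  g(x) = 1 - e^(-x^2)   ⇒   g'(x) = 2·x·e^(-x^2)
  lim(x→0) f'(x)/g'(x) = lim(x→0) (8·sin(x)·cos(x))/(2·x·e^(-x^2))
  = 4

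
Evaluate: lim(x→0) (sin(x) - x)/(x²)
This is a 0/0 indeterminate form.

Apply L'Hôpital's rule: differentiate numerator and denominator separately.
  f(x) = -x + sin(x)   ⇒   f'(x) = cos(x) - 1
  g(x) = x^2   ⇒   g'(x) = 2·x
  lim(x→0) f'(x)/g'(x) = lim(x→0) (cos(x) - 1)/(2·x)
  = 0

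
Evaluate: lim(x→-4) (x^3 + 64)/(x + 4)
This is a standard limit.

Factor or rationalize the expression:
  lim(x→-4) (x^3 + 64)/(x + 4) = 48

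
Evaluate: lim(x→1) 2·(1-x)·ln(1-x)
This is a 0·∞ indeterminate form.

Rewrite 0·∞ as a quotient (0/0 or ∞/∞ form), then apply L'Hôpital's rule:
  lim(x→1) 2·(1-x)·ln(1-x) = 0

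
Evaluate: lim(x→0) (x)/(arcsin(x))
This is a 0/0 indeterminate form.

Apply L'Hôpital's rule: differentiate numerator and denominator separately.
  f(x) = x   ⇒   f'(x) = 1
  g(x) = asin(x)   ⇒   g'(x) = 1/sqrt(1 - x^2)
  lim(x→0) f'(x)/g'(x) = lim(x→0) (1)/(1/sqrt(1 - x^2))
  = 1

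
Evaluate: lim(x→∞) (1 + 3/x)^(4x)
This is an exponential indeterminate form.

For exponential indeterminate forms, take the natural log:
  Let L = lim(x→∞) (1 + 3/x)^(4x)
  Then ln(L) = lim(x→∞) [exponent × ln(base)]
  Evaluate using L'Hôpital or standard limits, then exponentiate.
  L = e^(12)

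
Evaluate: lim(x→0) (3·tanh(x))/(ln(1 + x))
This is a 0/0 indeterminate form.

Apply L'Hôpital's rule: differentiate numerator and denominator separately.
  f(x) = 3·tanh(x)   ⇒   f'(x) = 3 - 3·tanh(x)^2
  g(x) = ln(x + 1)   ⇒   g'(x) = 1/(x + 1)
  lim(x→0) f'(x)/g'(x) = lim(x→0) (3 - 3·tanh(x)^2)/(1/(x + 1))
  = 3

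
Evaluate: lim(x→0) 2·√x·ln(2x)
This is a 0·∞ indeterminate form.

Rewrite 0·∞ as a quotient (0/0 or ∞/∞ form), then apply L'Hôpital's rule:
  lim(x→0) 2·√x·ln(2x) = 0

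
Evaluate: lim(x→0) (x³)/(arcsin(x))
This is a 0/0 indeterminate form.

Apply L'Hôpital's rule: differentiate numerator and denominator separately.
  f(x) = x^3   ⇒   f'(x) = 3·x^2
  g(x) = asin(x)   ⇒   g'(x) = 1/sqrt(1 - x^2)
  lim(x→0) f'(x)/g'(x) = lim(x→0) (3·x^2)/(1/sqrt(1 - x^2))
  = 0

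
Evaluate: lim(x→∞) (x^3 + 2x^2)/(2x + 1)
This is an ∞/∞ indeterminate form.

Apply L'Hôpital's rule: differentiate numerator and denominator separately.
  f(x) = x^3 + 2·x^2   ⇒   f'(x) = 3·x^2 + 4·x
  g(x) = 2·x + 1   ⇒   g'(x) = 2
  lim(x→∞) f'(x)/g'(x) = lim(x→∞) (3·x^2 + 4·x)/(2)
  = ∞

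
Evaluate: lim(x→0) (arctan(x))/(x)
This is a 0/0 indeterminate form.

Apply L'Hôpital's rule: differentiate numerator and denominator separately.
  f(x) = atan(x)   ⇒   f'(x) = 1/(x^2 + 1)
  g(x) = x   ⇒   g'(x) = 1
  lim(x→0) f'(x)/g'(x) = lim(x→0) (1/(x^2 + 1))/(1)
  = 1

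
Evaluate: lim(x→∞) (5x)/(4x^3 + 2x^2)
This is an ∞/∞ indeterminate form.

Apply L'Hôpital's rule: differentiate numerator and denominator separately.
  f(x) = 5·x   ⇒   f'(x) = 5
  g(x) = 4·x^3 + 2·x^2   ⇒   g'(x) = 12·x^2 + 4·x
  lim(x→∞) f'(x)/g'(x) = lim(x→∞) (5)/(12·x^2 + 4·x)
  = 0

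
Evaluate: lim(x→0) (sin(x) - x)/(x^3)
This is a 0/0 indeterminate form.

Apply L'Hôpital's rule: differentiate numerator and denominator separately.
  f(x) = -x + sin(x)   ⇒   f'(x) = cos(x) - 1
  g(x) = x^3   ⇒   g'(x) = 3·x^2
  lim(x→0) f'(x)/g'(x) = lim(x→0) (cos(x) - 1)/(3·x^2)
  = -1/6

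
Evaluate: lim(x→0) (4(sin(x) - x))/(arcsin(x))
This is a 0/0 indeterminate form.

Apply L'Hôpital's rule: differentiate numerator and denominator separately.
  f(x) = -4·x + 4·sin(x)   ⇒   f'(x) = 4·cos(x) - 4
  g(x) = asin(x)   ⇒   g'(x) = 1/sqrt(1 - x^2)
  lim(x→0) f'(x)/g'(x) = lim(x→0) (4·cos(x) - 4)/(1/sqrt(1 - x^2))
  = 0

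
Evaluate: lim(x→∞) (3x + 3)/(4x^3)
This is an ∞/∞ indeterminate form.

Apply L'Hôpital's rule: differentiate numerator and denominator separately.
  f(x) = 3·x + 3   ⇒   f'(x) = 3
  g(x) = 4·x^3   ⇒   g'(x) = 12·x^2
  lim(x→∞) f'(x)/g'(x) = lim(x→∞) (3)/(12·x^2)
  = 0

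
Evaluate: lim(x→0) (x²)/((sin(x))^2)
This is a 0/0 indeterminate form.

Apply L'Hôpital's rule: differentiate numerator and denominator separately.
  f(x) = x^2   ⇒   f'(x) = 2·x
  g(x) = sin(x)^2   ⇒   g'(x) = 2·sin(x)·cos(x)
  lim(x→0) f'(x)/g'(x) = lim(x→0) (2·x)/(2·sin(x)·cos(x))
  = 1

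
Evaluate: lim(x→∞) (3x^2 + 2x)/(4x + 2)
This is an ∞/∞ indeterminate form.

Apply L'Hôpital's rule: differentiate numerator and denominator separately.
  f(x) = 3·x^2 + 2·x   ⇒   f'(x) = 6·x + 2
  g(x) = 4·x + 2   ⇒   g'(x) = 4
  lim(x→∞) f'(x)/g'(x) = lim(x→∞) (6·x + 2)/(4)
  = ∞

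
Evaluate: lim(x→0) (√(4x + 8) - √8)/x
This is a standard limit.

Factor or rationalize the expression:
  lim(x→0) (√(4x + 8) - √8)/x = sqrt(2)/2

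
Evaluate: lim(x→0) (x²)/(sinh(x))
This is a 0/0 indeterminate form.

Apply L'Hôpital's rule: differentiate numerator and denominator separately.
  f(x) = x^2   ⇒   f'(x) = 2·x
  g(x) = sinh(x)   ⇒   g'(x) = cosh(x)
  lim(x→0) f'(x)/g'(x) = lim(x→0) (2·x)/(cosh(x))
  = 0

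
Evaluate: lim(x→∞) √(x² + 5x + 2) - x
This is an ∞-∞ indeterminate form.

Combine fractions or rationalize to convert ∞-∞ to 0/0 form:
  lim(x→∞) √(x² + 5x + 2) - x = 5/2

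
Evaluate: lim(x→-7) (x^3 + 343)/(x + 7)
This is a standard limit.

Factor or rationalize the expression:
  lim(x→-7) (x^3 + 343)/(x + 7) = 147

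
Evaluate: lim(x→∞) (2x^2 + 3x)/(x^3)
This is an ∞/∞ indeterminate form.

Apply L'Hôpital's rule: differentiate numerator and denominator separately.
  f(x) = 2·x^2 + 3·x   ⇒   f'(x) = 4·x + 3
  g(x) = x^3   ⇒   g'(x) = 3·x^2
  lim(x→∞) f'(x)/g'(x) = lim(x→∞) (4·x + 3)/(3·x^2)
  = 0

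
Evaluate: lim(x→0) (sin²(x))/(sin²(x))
This is a 0/0 indeterminate form.

Apply L'Hôpital's rule: differentiate numerator and denominator separately.
  f(x) = sin(x)^2   ⇒   f'(x) = 2·sin(x)·cos(x)
  g(x) = sin(x)^2   ⇒   g'(x) = 2·sin(x)·cos(x)
  lim(x→0) f'(x)/g'(x) = lim(x→0) (2·sin(x)·cos(x))/(2·sin(x)·cos(x))
  = 1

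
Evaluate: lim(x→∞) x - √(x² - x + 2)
This is an ∞-∞ indeterminate form.

Combine fractions or rationalize to convert ∞-∞ to 0/0 form:
  lim(x→∞) x - √(x² - x + 2) = 1/2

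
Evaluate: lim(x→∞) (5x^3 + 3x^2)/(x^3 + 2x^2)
This is an ∞/∞ indeterminate form.

Apply L'Hôpital's rule: differentiate numerator and denominator separately.
  f(x) = 5·x^3 + 3·x^2   ⇒   f'(x) = 15·x^2 + 6·x
  g(x) = x^3 + 2·x^2   ⇒   g'(x) = 3·x^2 + 4·x
  lim(x→∞) f'(x)/g'(x) = lim(x→∞) (15·x^2 + 6·x)/(3·x^2 + 4·x)
  = 5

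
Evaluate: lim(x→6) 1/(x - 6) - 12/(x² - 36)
This is an ∞-∞ indeterminate form.

Combine fractions or rationalize to convert ∞-∞ to 0/0 form:
  lim(x→6) 1/(x - 6) - 12/(x² - 36) = 1/12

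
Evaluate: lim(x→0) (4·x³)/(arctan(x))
This is a 0/0 indeterminate form.

Apply L'Hôpital's rule: differentiate numerator and denominator separately.
  f(x) = 4·x^3   ⇒   f'(x) = 12·x^2
  g(x) = atan(x)   ⇒   g'(x) = 1/(x^2 + 1)
  lim(x→0) f'(x)/g'(x) = lim(x→0) (12·x^2)/(1/(x^2 + 1))
  = 0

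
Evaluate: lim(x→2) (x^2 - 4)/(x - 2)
This is a standard limit.

Factor or rationalize the expression:
  lim(x→2) (x^2 - 4)/(x - 2) = 4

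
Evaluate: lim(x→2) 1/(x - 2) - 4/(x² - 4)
This is an ∞-∞ indeterminate form.

Combine fractions or rationalize to convert ∞-∞ to 0/0 form:
  lim(x→2) 1/(x - 2) - 4/(x² - 4) = 1/4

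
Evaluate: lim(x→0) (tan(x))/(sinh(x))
This is a 0/0 indeterminate form.

Apply L'Hôpital's rule: differentiate numerator and denominator separately.
  f(x) = tan(x)   ⇒   f'(x) = tan(x)^2 + 1
  g(x) = sinh(x)   ⇒   g'(x) = cosh(x)
  lim(x→0) f'(x)/g'(x) = lim(x→0) (tan(x)^2 + 1)/(cosh(x))
  = 1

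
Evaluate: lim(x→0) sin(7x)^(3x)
This is an exponential indeterminate form.

For exponential indeterminate forms, take the natural log:
  Let L = lim(x→0) sin(7x)^(3x)
  Then ln(L) = lim(x→0) [exponent × ln(base)]
  Evaluate using L'Hôpital or standard limits, then exponentiate.
  L = 1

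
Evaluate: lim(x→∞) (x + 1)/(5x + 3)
This is an ∞/∞ indeterminate form.

Apply L'Hôpital's rule: differentiate numerator and denominator separately.
  f(x) = x + 1   ⇒   f'(x) = 1
  g(x) = 5·x + 3   ⇒   g'(x) = 5
  lim(x→∞) f'(x)/g'(x) = lim(x→∞) (1)/(5)
  = 1/5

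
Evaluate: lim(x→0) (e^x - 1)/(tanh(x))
This is a 0/0 indeterminate form.

Apply L'Hôpital's rule: differentiate numerator and denominator separately.
  f(x) = e^(x) - 1   ⇒   f'(x) = e^(x)
  g(x) = tanh(x)   ⇒   g'(x) = 1 - tanh(x)^2
  lim(x→0) f'(x)/g'(x) = lim(x→0) (e^(x))/(1 - tanh(x)^2)
  = 1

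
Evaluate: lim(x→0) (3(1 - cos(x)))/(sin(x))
This is a 0/0 indeterminate form.

Apply L'Hôpital's rule: differentiate numerator and denominator separately.
  f(x) = 3 - 3·cos(x)   ⇒   f'(x) = 3·sin(x)
  g(x) = sin(x)   ⇒   g'(x) = cos(x)
  lim(x→0) f'(x)/g'(x) = lim(x→0) (3·sin(x))/(cos(x))
  = 0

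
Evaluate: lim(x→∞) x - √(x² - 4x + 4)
This is an ∞-∞ indeterminate form.

Combine fractions or rationalize to convert ∞-∞ to 0/0 form:
  lim(x→∞) x - √(x² - 4x + 4) = 2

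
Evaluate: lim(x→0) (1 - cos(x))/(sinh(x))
This is a 0/0 indeterminate form.

Apply L'Hôpital's rule: differentiate numerator and denominator separately.
  f(x) = 1 - cos(x)   ⇒   f'(x) = sin(x)
  g(x) = sinh(x)   ⇒   g'(x) = cosh(x)
  lim(x→0) f'(x)/g'(x) = lim(x→0) (sin(x))/(cosh(x))
  = 0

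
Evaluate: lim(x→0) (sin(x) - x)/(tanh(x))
This is a 0/0 indeterminate form.

Apply L'Hôpital's rule: differentiate numerator and denominator separately.
  f(x) = -x + sin(x)   ⇒   f'(x) = cos(x) - 1
  g(x) = tanh(x)   ⇒   g'(x) = 1 - tanh(x)^2
  lim(x→0) f'(x)/g'(x) = lim(x→0) (cos(x) - 1)/(1 - tanh(x)^2)
  = 0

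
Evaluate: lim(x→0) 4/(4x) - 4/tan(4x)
This is an ∞-∞ indeterminate form.

Combine fractions or rationalize to convert ∞-∞ to 0/0 form:
  lim(x→0) 4/(4x) - 4/tan(4x) = 0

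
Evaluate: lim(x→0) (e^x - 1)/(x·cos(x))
This is a 0/0 indeterminate form.

Apply L'Hôpital's rule: differentiate numerator and denominator separately.
  f(x) = e^(x) - 1   ⇒   f'(x) = e^(x)
  g(x) = x·cos(x)   ⇒   g'(x) = -x·sin(x) + cos(x)
  lim(x→0) f'(x)/g'(x) = lim(x→0) (e^(x))/(-x·sin(x) + cos(x))
  = 1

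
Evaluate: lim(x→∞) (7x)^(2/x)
This is an exponential indeterminate form.

For exponential indeterminate forms, take the natural log:
  Let L = lim(x→∞) (7x)^(2/x)
  Then ln(L) = lim(x→∞) [exponent × ln(base)]
  Evaluate using L'Hôpital or standard limits, then exponentiate.
  L = 1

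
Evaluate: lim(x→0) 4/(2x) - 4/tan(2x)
This is an ∞-∞ indeterminate form.

Combine fractions or rationalize to convert ∞-∞ to 0/0 form:
  lim(x→0) 4/(2x) - 4/tan(2x) = 0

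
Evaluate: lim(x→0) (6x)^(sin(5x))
This is an exponential indeterminate form.

For exponential indeterminate forms, take the natural log:
  Let L = lim(x→0) (6x)^(sin(5x))
  Then ln(L) = lim(x→0) [exponent × ln(base)]
  Evaluate using L'Hôpital or standard limits, then exponentiate.
  L = 1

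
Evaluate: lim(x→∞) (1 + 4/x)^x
This is an exponential indeterminate form.

For exponential indeterminate forms, take the natural log:
  Let L = lim(x→∞) (1 + 4/x)^x
  Then ln(L) = lim(x→∞) [exponent × ln(base)]
  Evaluate using L'Hôpital or standard limits, then exponentiate.
  L = e^(4)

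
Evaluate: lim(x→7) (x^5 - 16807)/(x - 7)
This is a standard limit.

Factor or rationalize the expression:
  lim(x→7) (x^5 - 16807)/(x - 7) = 12005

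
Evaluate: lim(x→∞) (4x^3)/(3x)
This is an ∞/∞ indeterminate form.

Apply L'Hôpital's rule: differentiate numerator and denominator separately.
  f(x) = 4·x^3   ⇒   f'(x) = 12·x^2
  g(x) = 3·x   ⇒   g'(x) = 3
  lim(x→∞) f'(x)/g'(x) = lim(x→∞) (12·x^2)/(3)
  = ∞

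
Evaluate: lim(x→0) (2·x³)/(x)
This is a 0/0 indeterminate form.

Apply L'Hôpital's rule: differentiate numerator and denominator separately.
  f(x) = 2·x^3   ⇒   f'(x) = 6·x^2
  g(x) = x   ⇒   g'(x) = 1
  lim(x→0) f'(x)/g'(x) = lim(x→0) (6·x^2)/(1)
  = 0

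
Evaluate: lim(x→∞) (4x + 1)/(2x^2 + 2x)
This is an ∞/∞ indeterminate form.

Apply L'Hôpital's rule: differentiate numerator and denominator separately.
  f(x) = 4·x + 1   ⇒   f'(x) = 4
  g(x) = 2·x^2 + 2·x   ⇒   g'(x) = 4·x + 2
  lim(x→∞) f'(x)/g'(x) = lim(x→∞) (4)/(4·x + 2)
  = 0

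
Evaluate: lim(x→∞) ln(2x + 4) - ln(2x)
This is an ∞-∞ indeterminate form.

Combine fractions or rationalize to convert ∞-∞ to 0/0 form:
  lim(x→∞) ln(2x + 4) - ln(2x) = 0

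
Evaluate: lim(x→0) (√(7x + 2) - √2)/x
This is a standard limit.

Factor or rationalize the expression:
  lim(x→0) (√(7x + 2) - √2)/x = 7·sqrt(2)/4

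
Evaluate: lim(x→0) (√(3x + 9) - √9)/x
This is a standard limit.

Factor or rationalize the expression:
  lim(x→0) (√(3x + 9) - √9)/x = 1/2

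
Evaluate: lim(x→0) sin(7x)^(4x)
This is an exponential indeterminate form.

For exponential indeterminate forms, take the natural log:
  Let L = lim(x→0) sin(7x)^(4x)
  Then ln(L) = lim(x→0) [exponent × ln(base)]
  Evaluate using L'Hôpital or standard limits, then exponentiate.
  L = 1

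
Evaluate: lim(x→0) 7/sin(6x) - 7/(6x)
This is an ∞-∞ indeterminate form.

Combine fractions or rationalize to convert ∞-∞ to 0/0 form:
  lim(x→0) 7/sin(6x) - 7/(6x) = 0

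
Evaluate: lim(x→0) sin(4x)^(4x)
This is an exponential indeterminate form.

For exponential indeterminate forms, take the natural log:
  Let L = lim(x→0) sin(4x)^(4x)
  Then ln(L) = lim(x→0) [exponent × ln(base)]
  Evaluate using L'Hôpital or standard limits, then exponentiate.
  L = 1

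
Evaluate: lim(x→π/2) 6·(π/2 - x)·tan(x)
This is a 0·∞ indeterminate form.

Rewrite 0·∞ as a quotient (0/0 or ∞/∞ form), then apply L'Hôpital's rule:
  lim(x→π/2) 6·(π/2 - x)·tan(x) = 6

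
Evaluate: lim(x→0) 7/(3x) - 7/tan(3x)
This is an ∞-∞ indeterminate form.

Combine fractions or rationalize to convert ∞-∞ to 0/0 form:
  lim(x→0) 7/(3x) - 7/tan(3x) = 0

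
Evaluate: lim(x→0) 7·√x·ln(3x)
This is a 0·∞ indeterminate form.

Rewrite 0·∞ as a quotient (0/0 or ∞/∞ form), then apply L'Hôpital's rule:
  lim(x→0) 7·√x·ln(3x) = 0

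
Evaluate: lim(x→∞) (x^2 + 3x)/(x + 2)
This is an ∞/∞ indeterminate form.

Apply L'Hôpital's rule: differentiate numerator and denominator separately.
  f(x) = x^2 + 3·x   ⇒   f'(x) = 2·x + 3
  g(x) = x + 2   ⇒   g'(x) = 1
  lim(x→∞) f'(x)/g'(x) = lim(x→∞) (2·x + 3)/(1)
  = ∞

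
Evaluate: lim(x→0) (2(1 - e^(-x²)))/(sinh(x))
This is a 0/0 indeterminate form.

Apply L'Hôpital's rule: differentiate numerator and denominator separately.
  f(x) = 2 - 2·e^(-x^2)   ⇒   f'(x) = 4·x·e^(-x^2)
  g(x) = sinh(x)   ⇒   g'(x) = cosh(x)
  lim(x→0) f'(x)/g'(x) = lim(x→0) (4·x·e^(-x^2))/(cosh(x))
  = 0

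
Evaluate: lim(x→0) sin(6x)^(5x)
This is an exponential indeterminate form.

For exponential indeterminate forms, take the natural log:
  Let L = lim(x→0) sin(6x)^(5x)
  Then ln(L) = lim(x→0) [exponent × ln(base)]
  Evaluate using L'Hôpital or standard limits, then exponentiate.
  L = 1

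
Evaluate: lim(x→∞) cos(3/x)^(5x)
This is an exponential indeterminate form.

For exponential indeterminate forms, take the natural log:
  Let L = lim(x→∞) cos(3/x)^(5x)
  Then ln(L) = lim(x→∞) [exponent × ln(base)]
  Evaluate using L'Hôpital or standard limits, then exponentiate.
  L = 1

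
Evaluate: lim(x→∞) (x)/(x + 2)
This is an ∞/∞ indeterminate form.

Apply L'Hôpital's rule: differentiate numerator and denominator separately.
  f(x) = x   ⇒   f'(x) = 1
  g(x) = x + 2   ⇒   g'(x) = 1
  lim(x→∞) f'(x)/g'(x) = lim(x→∞) (1)/(1)
  = 1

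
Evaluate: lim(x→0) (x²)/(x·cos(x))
This is a 0/0 indeterminate form.

Apply L'Hôpital's rule: differentiate numerator and denominator separately.
  f(x) = x^2   ⇒   f'(x) = 2·x
  g(x) = x·cos(x)   ⇒   g'(x) = -x·sin(x) + cos(x)
  lim(x→0) f'(x)/g'(x) = lim(x→0) (2·x)/(-x·sin(x) + cos(x))
  = 0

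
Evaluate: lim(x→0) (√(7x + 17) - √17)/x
This is a standard limit.

Factor or rationalize the expression:
  lim(x→0) (√(7x + 17) - √17)/x = 7·sqrt(17)/34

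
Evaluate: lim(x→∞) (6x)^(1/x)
This is an exponential indeterminate form.

For exponential indeterminate forms, take the natural log:
  Let L = lim(x→∞) (6x)^(1/x)
  Then ln(L) = lim(x→∞) [exponent × ln(base)]
  Evaluate using L'Hôpital or standard limits, then exponentiate.
  L = 1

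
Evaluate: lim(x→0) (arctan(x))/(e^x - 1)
This is a 0/0 indeterminate form.

Apply L'Hôpital's rule: differentiate numerator and denominator separately.
  f(x) = atan(x)   ⇒   f'(x) = 1/(x^2 + 1)
  g(x) = e^(x) - 1   ⇒   g'(x) = e^(x)
  lim(x→0) f'(x)/g'(x) = lim(x→0) (1/(x^2 + 1))/(e^(x))
  = 1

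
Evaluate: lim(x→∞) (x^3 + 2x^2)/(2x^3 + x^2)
This is an ∞/∞ indeterminate form.

Apply L'Hôpital's rule: differentiate numerator and denominator separately.
  f(x) = x^3 + 2·x^2   ⇒   f'(x) = 3·x^2 + 4·x
  g(x) = 2·x^3 + x^2   ⇒   g'(x) = 6·x^2 + 2·x
  lim(x→∞) f'(x)/g'(x) = lim(x→∞) (3·x^2 + 4·x)/(6·x^2 + 2·x)
  = 1/2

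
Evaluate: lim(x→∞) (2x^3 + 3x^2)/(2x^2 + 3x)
This is an ∞/∞ indeterminate form.

Apply L'Hôpital's rule: differentiate numerator and denominator separately.
  f(x) = 2·x^3 + 3·x^2   ⇒   f'(x) = 6·x^2 + 6·x
  g(x) = 2·x^2 + 3·x   ⇒   g'(x) = 4·x + 3
  lim(x→∞) f'(x)/g'(x) = lim(x→∞) (6·x^2 + 6·x)/(4·x + 3)
  = ∞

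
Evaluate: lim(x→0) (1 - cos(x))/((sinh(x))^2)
This is a 0/0 indeterminate form.

Apply L'Hôpital's rule: differentiate numerator and denominator separately.
  f(x) = 1 - cos(x)   ⇒   f'(x) = sin(x)
  g(x) = sinh(x)^2   ⇒   g'(x) = 2·sinh(x)·cosh(x)
  lim(x→0) f'(x)/g'(x) = lim(x→0) (sin(x))/(2·sinh(x)·cosh(x))
  = 1/2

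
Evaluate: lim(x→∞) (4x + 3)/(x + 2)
This is an ∞/∞ indeterminate form.

Apply L'Hôpital's rule: differentiate numerator and denominator separately.
  f(x) = 4·x + 3   ⇒   f'(x) = 4
  g(x) = x + 2   ⇒   g'(x) = 1
  lim(x→∞) f'(x)/g'(x) = lim(x→∞) (4)/(1)
  = 4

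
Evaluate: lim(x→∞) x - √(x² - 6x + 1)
This is an ∞-∞ indeterminate form.

Combine fractions or rationalize to convert ∞-∞ to 0/0 form:
  lim(x→∞) x - √(x² - 6x + 1) = 3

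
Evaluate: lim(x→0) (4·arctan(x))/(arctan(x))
This is a 0/0 indeterminate form.

Apply L'Hôpital's rule: differentiate numerator and denominator separately.
  f(x) = 4·atan(x)   ⇒   f'(x) = 4/(x^2 + 1)
  g(x) = atan(x)   ⇒   g'(x) = 1/(x^2 + 1)
  lim(x→0) f'(x)/g'(x) = lim(x→0) (4/(x^2 + 1))/(1/(x^2 + 1))
  = 4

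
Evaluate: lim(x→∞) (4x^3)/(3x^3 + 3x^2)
This is an ∞/∞ indeterminate form.

Apply L'Hôpital's rule: differentiate numerator and denominator separately.
  f(x) = 4·x^3   ⇒   f'(x) = 12·x^2
  g(x) = 3·x^3 + 3·x^2   ⇒   g'(x) = 9·x^2 + 6·x
  lim(x→∞) f'(x)/g'(x) = lim(x→∞) (12·x^2)/(9·x^2 + 6·x)
  = 4/3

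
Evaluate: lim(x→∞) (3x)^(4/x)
This is an exponential indeterminate form.

For exponential indeterminate forms, take the natural log:
  Let L = lim(x→∞) (3x)^(4/x)
  Then ln(L) = lim(x→∞) [exponent × ln(base)]
  Evaluate using L'Hôpital or standard limits, then exponentiate.
  L = 1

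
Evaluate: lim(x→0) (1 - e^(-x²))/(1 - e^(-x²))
This is a 0/0 indeterminate form.

Apply L'Hôpital's rule: differentiate numerator and denominator separately.
  f(x) = 1 - e^(-x^2)   ⇒   f'(x) = 2·x·e^(-x^2)
  g(x) = 1 - e^(-x^2)   ⇒   g'(x) = 2·x·e^(-x^2)
  lim(x→0) f'(x)/g'(x) = lim(x→0) (2·x·e^(-x^2))/(2·x·e^(-x^2))
  = 1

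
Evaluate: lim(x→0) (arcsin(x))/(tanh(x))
This is a 0/0 indeterminate form.

Apply L'Hôpital's rule: differentiate numerator and denominator separately.
  f(x) = asin(x)   ⇒   f'(x) = 1/sqrt(1 - x^2)
  g(x) = tanh(x)   ⇒   g'(x) = 1 - tanh(x)^2
  lim(x→0) f'(x)/g'(x) = lim(x→0) (1/sqrt(1 - x^2))/(1 - tanh(x)^2)
  = 1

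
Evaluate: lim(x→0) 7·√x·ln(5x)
This is a 0·∞ indeterminate form.

Rewrite 0·∞ as a quotient (0/0 or ∞/∞ form), then apply L'Hôpital's rule:
  lim(x→0) 7·√x·ln(5x) = 0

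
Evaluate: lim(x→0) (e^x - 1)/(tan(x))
This is a 0/0 indeterminate form.

Apply L'Hôpital's rule: differentiate numerator and denominator separately.
  f(x) = e^(x) - 1   ⇒   f'(x) = e^(x)
  g(x) = tan(x)   ⇒   g'(x) = tan(x)^2 + 1
  lim(x→0) f'(x)/g'(x) = lim(x→0) (e^(x))/(tan(x)^2 + 1)
  = 1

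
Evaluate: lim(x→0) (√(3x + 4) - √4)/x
This is a standard limit.

Factor or rationalize the expression:
  lim(x→0) (√(3x + 4) - √4)/x = 3/4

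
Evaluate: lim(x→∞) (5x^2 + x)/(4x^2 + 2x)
This is an ∞/∞ indeterminate form.

Apply L'Hôpital's rule: differentiate numerator and denominator separately.
  f(x) = 5·x^2 + x   ⇒   f'(x) = 10·x + 1
  g(x) = 4·x^2 + 2·x   ⇒   g'(x) = 8·x + 2
  lim(x→∞) f'(x)/g'(x) = lim(x→∞) (10·x + 1)/(8·x + 2)
  = 5/4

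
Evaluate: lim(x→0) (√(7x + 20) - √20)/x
This is a standard limit.

Factor or rationalize the expression:
  lim(x→0) (√(7x + 20) - √20)/x = 7·sqrt(5)/20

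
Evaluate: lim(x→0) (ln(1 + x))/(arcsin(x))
This is a 0/0 indeterminate form.

Apply L'Hôpital's rule: differentiate numerator and denominator separately.
  f(x) = ln(x + 1)   ⇒   f'(x) = 1/(x + 1)
  g(x) = asin(x)   ⇒   g'(x) = 1/sqrt(1 - x^2)
  lim(x→0) f'(x)/g'(x) = lim(x→0) (1/(x + 1))/(1/sqrt(1 - x^2))
  = 1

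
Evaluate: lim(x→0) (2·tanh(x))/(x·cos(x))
This is a 0/0 indeterminate form.

Apply L'Hôpital's rule: differentiate numerator and denominator separately.
  f(x) = 2·tanh(x)   ⇒   f'(x) = 2 - 2·tanh(x)^2
  g(x) = x·cos(x)   ⇒   g'(x) = -x·sin(x) + cos(x)
  lim(x→0) f'(x)/g'(x) = lim(x→0) (2 - 2·tanh(x)^2)/(-x·sin(x) + cos(x))
  = 2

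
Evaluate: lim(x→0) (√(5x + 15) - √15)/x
This is a standard limit.

Factor or rationalize the expression:
  lim(x→0) (√(5x + 15) - √15)/x = sqrt(15)/6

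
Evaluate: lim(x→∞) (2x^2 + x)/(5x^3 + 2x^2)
This is an ∞/∞ indeterminate form.

Apply L'Hôpital's rule: differentiate numerator and denominator separately.
  f(x) = 2·x^2 + x   ⇒   f'(x) = 4·x + 1
  g(x) = 5·x^3 + 2·x^2   ⇒   g'(x) = 15·x^2 + 4·x
  lim(x→∞) f'(x)/g'(x) = lim(x→∞) (4·x + 1)/(15·x^2 + 4·x)
  = 0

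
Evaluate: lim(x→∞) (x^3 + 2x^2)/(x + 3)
This is an ∞/∞ indeterminate form.

Apply L'Hôpital's rule: differentiate numerator and denominator separately.
  f(x) = x^3 + 2·x^2   ⇒   f'(x) = 3·x^2 + 4·x
  g(x) = x + 3   ⇒   g'(x) = 1
  lim(x→∞) f'(x)/g'(x) = lim(x→∞) (3·x^2 + 4·x)/(1)
  = ∞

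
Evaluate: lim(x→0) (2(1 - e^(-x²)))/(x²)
This is a 0/0 indeterminate form.

Apply L'Hôpital's rule: differentiate numerator and denominator separately.
  f(x) = 2 - 2·e^(-x^2)   ⇒   f'(x) = 4·x·e^(-x^2)
  g(x) = x^2   ⇒   g'(x) = 2·x
  lim(x→0) f'(x)/g'(x) = lim(x→0) (4·x·e^(-x^2))/(2·x)
  = 2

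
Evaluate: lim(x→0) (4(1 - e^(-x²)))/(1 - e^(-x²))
This is a 0/0 indeterminate form.

Apply L'Hôpital's rule: differentiate numerator and denominator separately.
  f(x) = 4 - 4·e^(-x^2)   ⇒   f'(x) = 8·x·e^(-x^2)
  g(x) = 1 - e^(-x^2)   ⇒   g'(x) = 2·x·e^(-x^2)
  lim(x→0) f'(x)/g'(x) = lim(x→0) (8·x·e^(-x^2))/(2·x·e^(-x^2))
  = 4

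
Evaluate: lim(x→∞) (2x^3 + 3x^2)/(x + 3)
This is an ∞/∞ indeterminate form.

Apply L'Hôpital's rule: differentiate numerator and denominator separately.
  f(x) = 2·x^3 + 3·x^2   ⇒   f'(x) = 6·x^2 + 6·x
  g(x) = x + 3   ⇒   g'(x) = 1
  lim(x→∞) f'(x)/g'(x) = lim(x→∞) (6·x^2 + 6·x)/(1)
  = ∞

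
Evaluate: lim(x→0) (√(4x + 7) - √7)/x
This is a standard limit.

Factor or rationalize the expression:
  lim(x→0) (√(4x + 7) - √7)/x = 2·sqrt(7)/7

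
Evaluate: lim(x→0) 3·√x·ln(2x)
This is a 0·∞ indeterminate form.

Rewrite 0·∞ as a quotient (0/0 or ∞/∞ form), then apply L'Hôpital's rule:
  lim(x→0) 3·√x·ln(2x) = 0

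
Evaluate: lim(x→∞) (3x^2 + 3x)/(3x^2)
This is an ∞/∞ indeterminate form.

Apply L'Hôpital's rule: differentiate numerator and denominator separately.
  f(x) = 3·x^2 + 3·x   ⇒   f'(x) = 6·x + 3
  g(x) = 3·x^2   ⇒   g'(x) = 6·x
  lim(x→∞) f'(x)/g'(x) = lim(x→∞) (6·x + 3)/(6·x)
  = 1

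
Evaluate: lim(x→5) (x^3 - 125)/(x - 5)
This is a standard limit.

Factor or rationalize the expression:
  lim(x→5) (x^3 - 125)/(x - 5) = 75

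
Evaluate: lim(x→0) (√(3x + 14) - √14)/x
This is a standard limit.

Factor or rationalize the expression:
  lim(x→0) (√(3x + 14) - √14)/x = 3·sqrt(14)/28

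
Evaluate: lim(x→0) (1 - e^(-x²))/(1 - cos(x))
This is a 0/0 indeterminate form.

Apply L'Hôpital's rule: differentiate numerator and denominator separately.
  f(x) = 1 - e^(-x^2)   ⇒   f'(x) = 2·x·e^(-x^2)
  g(x) = 1 - cos(x)   ⇒   g'(x) = sin(x)
  lim(x→0) f'(x)/g'(x) = lim(x→0) (2·x·e^(-x^2))/(sin(x))
  = 2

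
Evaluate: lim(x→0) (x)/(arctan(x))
This is a 0/0 indeterminate form.

Apply L'Hôpital's rule: differentiate numerator and denominator separately.
  f(x) = x   ⇒   f'(x) = 1
  g(x) = atan(x)   ⇒   g'(x) = 1/(x^2 + 1)
  lim(x→0) f'(x)/g'(x) = lim(x→0) (1)/(1/(x^2 + 1))
  = 1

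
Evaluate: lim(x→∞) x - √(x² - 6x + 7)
This is an ∞-∞ indeterminate form.

Combine fractions or rationalize to convert ∞-∞ to 0/0 form:
  lim(x→∞) x - √(x² - 6x + 7) = 3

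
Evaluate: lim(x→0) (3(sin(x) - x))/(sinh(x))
This is a 0/0 indeterminate form.

Apply L'Hôpital's rule: differentiate numerator and denominator separately.
  f(x) = -3·x + 3·sin(x)   ⇒   f'(x) = 3·cos(x) - 3
  g(x) = sinh(x)   ⇒   g'(x) = cosh(x)
  lim(x→0) f'(x)/g'(x) = lim(x→0) (3·cos(x) - 3)/(cosh(x))
  = 0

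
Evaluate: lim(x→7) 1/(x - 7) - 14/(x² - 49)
This is an ∞-∞ indeterminate form.

Combine fractions or rationalize to convert ∞-∞ to 0/0 form:
  lim(x→7) 1/(x - 7) - 14/(x² - 49) = 1/14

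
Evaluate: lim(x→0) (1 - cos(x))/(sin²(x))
This is a 0/0 indeterminate form.

Apply L'Hôpital's rule: differentiate numerator and denominator separately.
  f(x) = 1 - cos(x)   ⇒   f'(x) = sin(x)
  g(x) = sin(x)^2   ⇒   g'(x) = 2·sin(x)·cos(x)
  lim(x→0) f'(x)/g'(x) = lim(x→0) (sin(x))/(2·sin(x)·cos(x))
  = 1/2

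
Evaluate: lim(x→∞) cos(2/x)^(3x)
This is an exponential indeterminate form.

For exponential indeterminate forms, take the natural log:
  Let L = lim(x→∞) cos(2/x)^(3x)
  Then ln(L) = lim(x→∞) [exponent × ln(base)]
  Evaluate using L'Hôpital or standard limits, then exponentiate.
  L = 1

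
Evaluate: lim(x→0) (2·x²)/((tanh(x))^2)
This is a 0/0 indeterminate form.

Apply L'Hôpital's rule: differentiate numerator and denominator separately.
  f(x) = 2·x^2   ⇒   f'(x) = 4·x
  g(x) = tanh(x)^2   ⇒   g'(x) = (2 - 2·tanh(x)^2)·tanh(x)
  lim(x→0) f'(x)/g'(x) = lim(x→0) (4·x)/((2 - 2·tanh(x)^2)·tanh(x))
  = 2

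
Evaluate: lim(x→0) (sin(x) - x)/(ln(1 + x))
This is a 0/0 indeterminate form.

Apply L'Hôpital's rule: differentiate numerator and denominator separately.
  f(x) = -x + sin(x)   ⇒   f'(x) = cos(x) - 1
  g(x) = ln(x + 1)   ⇒   g'(x) = 1/(x + 1)
  lim(x→0) f'(x)/g'(x) = lim(x→0) (cos(x) - 1)/(1/(x + 1))
  = 0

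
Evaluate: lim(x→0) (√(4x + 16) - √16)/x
This is a standard limit.

Factor or rationalize the expression:
  lim(x→0) (√(4x + 16) - √16)/x = 1/2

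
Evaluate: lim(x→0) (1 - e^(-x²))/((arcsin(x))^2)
This is a 0/0 indeterminate form.

Apply L'Hôpital's rule: differentiate numerator and denominator separately.
  f(x) = 1 - e^(-x^2)   ⇒   f'(x) = 2·x·e^(-x^2)
  g(x) = asin(x)^2   ⇒   g'(x) = 2·asin(x)/sqrt(1 - x^2)
  lim(x→0) f'(x)/g'(x) = lim(x→0) (2·x·e^(-x^2))/(2·asin(x)/sqrt(1 - x^2))
  = 1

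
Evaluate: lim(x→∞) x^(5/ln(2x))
This is an exponential indeterminate form.

For exponential indeterminate forms, take the natural log:
  Let L = lim(x→∞) x^(5/ln(2x))
  Then ln(L) = lim(x→∞) [exponent × ln(base)]
  Evaluate using L'Hôpital or standard limits, then exponentiate.
  L = e^(5)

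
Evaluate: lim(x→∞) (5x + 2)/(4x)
This is an ∞/∞ indeterminate form.

Apply L'Hôpital's rule: differentiate numerator and denominator separately.
  f(x) = 5·x + 2   ⇒   f'(x) = 5
  g(x) = 4·x   ⇒   g'(x) = 4
  lim(x→∞) f'(x)/g'(x) = lim(x→∞) (5)/(4)
  = 5/4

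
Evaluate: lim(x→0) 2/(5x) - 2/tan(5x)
This is an ∞-∞ indeterminate form.

Combine fractions or rationalize to convert ∞-∞ to 0/0 form:
  lim(x→0) 2/(5x) - 2/tan(5x) = 0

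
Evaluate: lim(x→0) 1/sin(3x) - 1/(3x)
This is an ∞-∞ indeterminate form.

Combine fractions or rationalize to convert ∞-∞ to 0/0 form:
  lim(x→0) 1/sin(3x) - 1/(3x) = 0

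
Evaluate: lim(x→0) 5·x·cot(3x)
This is a 0·∞ indeterminate form.

Rewrite 0·∞ as a quotient (0/0 or ∞/∞ form), then apply L'Hôpital's rule:
  lim(x→0) 5·x·cot(3x) = 5/3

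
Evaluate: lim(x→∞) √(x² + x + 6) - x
This is an ∞-∞ indeterminate form.

Combine fractions or rationalize to convert ∞-∞ to 0/0 form:
  lim(x→∞) √(x² + x + 6) - x = 1/2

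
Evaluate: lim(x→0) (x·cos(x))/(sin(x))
This is a 0/0 indeterminate form.

Apply L'Hôpital's rule: differentiate numerator and denominator separately.
  f(x) = x·cos(x)   ⇒   f'(x) = -x·sin(x) + cos(x)
  g(x) = sin(x)   ⇒   g'(x) = cos(x)
  lim(x→0) f'(x)/g'(x) = lim(x→0) (-x·sin(x) + cos(x))/(cos(x))
  = 1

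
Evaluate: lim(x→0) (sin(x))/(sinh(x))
This is a 0/0 indeterminate form.

Apply L'Hôpital's rule: differentiate numerator and denominator separately.
  f(x) = sin(x)   ⇒   f'(x) = cos(x)
  g(x) = sinh(x)   ⇒   g'(x) = cosh(x)
  lim(x→0) f'(x)/g'(x) = lim(x→0) (cos(x))/(cosh(x))
  = 1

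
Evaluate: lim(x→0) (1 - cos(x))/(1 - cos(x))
This is a 0/0 indeterminate form.

Apply L'Hôpital's rule: differentiate numerator and denominator separately.
  f(x) = 1 - cos(x)   ⇒   f'(x) = sin(x)
  g(x) = 1 - cos(x)   ⇒   g'(x) = sin(x)
  lim(x→0) f'(x)/g'(x) = lim(x→0) (sin(x))/(sin(x))
  = 1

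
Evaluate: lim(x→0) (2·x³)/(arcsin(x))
This is a 0/0 indeterminate form.

Apply L'Hôpital's rule: differentiate numerator and denominator separately.
  f(x) = 2·x^3   ⇒   f'(x) = 6·x^2
  g(x) = asin(x)   ⇒   g'(x) = 1/sqrt(1 - x^2)
  lim(x→0) f'(x)/g'(x) = lim(x→0) (6·x^2)/(1/sqrt(1 - x^2))
  = 0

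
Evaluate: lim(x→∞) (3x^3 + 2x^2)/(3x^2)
This is an ∞/∞ indeterminate form.

Apply L'Hôpital's rule: differentiate numerator and denominator separately.
  f(x) = 3·x^3 + 2·x^2   ⇒   f'(x) = 9·x^2 + 4·x
  g(x) = 3·x^2   ⇒   g'(x) = 6·x
  lim(x→∞) f'(x)/g'(x) = lim(x→∞) (9·x^2 + 4·x)/(6·x)
  = ∞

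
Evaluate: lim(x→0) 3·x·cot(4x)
This is a 0·∞ indeterminate form.

Rewrite 0·∞ as a quotient (0/0 or ∞/∞ form), then apply L'Hôpital's rule:
  lim(x→0) 3·x·cot(4x) = 3/4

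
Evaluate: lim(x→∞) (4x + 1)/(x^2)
This is an ∞/∞ indeterminate form.

Apply L'Hôpital's rule: differentiate numerator and denominator separately.
  f(x) = 4·x + 1   ⇒   f'(x) = 4
  g(x) = x^2   ⇒   g'(x) = 2·x
  lim(x→∞) f'(x)/g'(x) = lim(x→∞) (4)/(2·x)
  = 0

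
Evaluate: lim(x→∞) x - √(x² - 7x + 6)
This is an ∞-∞ indeterminate form.

Combine fractions or rationalize to convert ∞-∞ to 0/0 form:
  lim(x→∞) x - √(x² - 7x + 6) = 7/2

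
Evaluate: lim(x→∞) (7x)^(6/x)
This is an exponential indeterminate form.

For exponential indeterminate forms, take the natural log:
  Let L = lim(x→∞) (7x)^(6/x)
  Then ln(L) = lim(x→∞) [exponent × ln(base)]
  Evaluate using L'Hôpital or standard limits, then exponentiate.
  L = 1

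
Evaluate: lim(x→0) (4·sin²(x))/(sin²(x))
This is a 0/0 indeterminate form.

Apply L'Hôpital's rule: differentiate numerator and denominator separately.
  f(x) = 4·sin(x)^2   ⇒   f'(x) = 8·sin(x)·cos(x)
  g(x) = sin(x)^2   ⇒   g'(x) = 2·sin(x)·cos(x)
  lim(x→0) f'(x)/g'(x) = lim(x→0) (8·sin(x)·cos(x))/(2·sin(x)·cos(x))
  = 4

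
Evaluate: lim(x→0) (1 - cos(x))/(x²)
This is a 0/0 indeterminate form.

Apply L'Hôpital's rule: differentiate numerator and denominator separately.
  f(x) = 1 - cos(x)   ⇒   f'(x) = sin(x)
  g(x) = x^2   ⇒   g'(x) = 2·x
  lim(x→0) f'(x)/g'(x) = lim(x→0) (sin(x))/(2·x)
  = 1/2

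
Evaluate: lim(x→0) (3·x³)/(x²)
This is a 0/0 indeterminate form.

Apply L'Hôpital's rule: differentiate numerator and denominator separately.
  f(x) = 3·x^3   ⇒   f'(x) = 9·x^2
  g(x) = x^2   ⇒   g'(x) = 2·x
  lim(x→0) f'(x)/g'(x) = lim(x→0) (9·x^2)/(2·x)
  = 0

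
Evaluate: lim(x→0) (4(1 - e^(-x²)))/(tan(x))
This is a 0/0 indeterminate form.

Apply L'Hôpital's rule: differentiate numerator and denominator separately.
  f(x) = 4 - 4·e^(-x^2)   ⇒   f'(x) = 8·x·e^(-x^2)
  g(x) = tan(x)   ⇒   g'(x) = tan(x)^2 + 1
  lim(x→0) f'(x)/g'(x) = lim(x→0) (8·x·e^(-x^2))/(tan(x)^2 + 1)
  = 0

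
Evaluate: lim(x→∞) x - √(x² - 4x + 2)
This is an ∞-∞ indeterminate form.

Combine fractions or rationalize to convert ∞-∞ to 0/0 form:
  lim(x→∞) x - √(x² - 4x + 2) = 2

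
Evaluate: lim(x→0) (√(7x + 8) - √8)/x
This is a standard limit.

Factor or rationalize the expression:
  lim(x→0) (√(7x + 8) - √8)/x = 7·sqrt(2)/8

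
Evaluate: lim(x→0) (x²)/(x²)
This is a 0/0 indeterminate form.

Apply L'Hôpital's rule: differentiate numerator and denominator separately.
  f(x) = x^2   ⇒   f'(x) = 2·x
  g(x) = x^2   ⇒   g'(x) = 2·x
  lim(x→0) f'(x)/g'(x) = lim(x→0) (2·x)/(2·x)
  = 1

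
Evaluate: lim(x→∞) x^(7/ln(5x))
This is an exponential indeterminate form.

For exponential indeterminate forms, take the natural log:
  Let L = lim(x→∞) x^(7/ln(5x))
  Then ln(L) = lim(x→∞) [exponent × ln(base)]
  Evaluate using L'Hôpital or standard limits, then exponentiate.
  L = e^(7)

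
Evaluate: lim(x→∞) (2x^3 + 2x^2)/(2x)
This is an ∞/∞ indeterminate form.

Apply L'Hôpital's rule: differentiate numerator and denominator separately.
  f(x) = 2·x^3 + 2·x^2   ⇒   f'(x) = 6·x^2 + 4·x
  g(x) = 2·x   ⇒   g'(x) = 2
  lim(x→∞) f'(x)/g'(x) = lim(x→∞) (6·x^2 + 4·x)/(2)
  = ∞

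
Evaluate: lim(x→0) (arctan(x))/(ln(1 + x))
This is a 0/0 indeterminate form.

Apply L'Hôpital's rule: differentiate numerator and denominator separately.
  f(x) = atan(x)   ⇒   f'(x) = 1/(x^2 + 1)
  g(x) = ln(x + 1)   ⇒   g'(x) = 1/(x + 1)
  lim(x→0) f'(x)/g'(x) = lim(x→0) (1/(x^2 + 1))/(1/(x + 1))
  = 1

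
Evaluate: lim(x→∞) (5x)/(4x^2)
This is an ∞/∞ indeterminate form.

Apply L'Hôpital's rule: differentiate numerator and denominator separately.
  f(x) = 5·x   ⇒   f'(x) = 5
  g(x) = 4·x^2   ⇒   g'(x) = 8·x
  lim(x→∞) f'(x)/g'(x) = lim(x→∞) (5)/(8·x)
  = 0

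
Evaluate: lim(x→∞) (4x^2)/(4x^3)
This is an ∞/∞ indeterminate form.

Apply L'Hôpital's rule: differentiate numerator and denominator separately.
  f(x) = 4·x^2   ⇒   f'(x) = 8·x
  g(x) = 4·x^3   ⇒   g'(x) = 12·x^2
  lim(x→∞) f'(x)/g'(x) = lim(x→∞) (8·x)/(12·x^2)
  = 0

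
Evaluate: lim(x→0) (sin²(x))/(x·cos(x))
This is a 0/0 indeterminate form.

Apply L'Hôpital's rule: differentiate numerator and denominator separately.
  f(x) = sin(x)^2   ⇒   f'(x) = 2·sin(x)·cos(x)
  g(x) = x·cos(x)   ⇒   g'(x) = -x·sin(x) + cos(x)
  lim(x→0) f'(x)/g'(x) = lim(x→0) (2·sin(x)·cos(x))/(-x·sin(x) + cos(x))
  = 0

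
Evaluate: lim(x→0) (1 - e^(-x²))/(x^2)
This is a 0/0 indeterminate form.

Apply L'Hôpital's rule: differentiate numerator and denominator separately.
  f(x) = 1 - e^(-x^2)   ⇒   f'(x) = 2·x·e^(-x^2)
  g(x) = x^2   ⇒   g'(x) = 2·x
  lim(x→0) f'(x)/g'(x) = lim(x→0) (2·x·e^(-x^2))/(2·x)
  = 1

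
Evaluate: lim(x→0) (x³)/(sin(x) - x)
This is a 0/0 indeterminate form.

Apply L'Hôpital's rule: differentiate numerator and denominator separately.
  f(x) = x^3   ⇒   f'(x) = 3·x^2
  g(x) = -x + sin(x)   ⇒   g'(x) = cos(x) - 1
  lim(x→0) f'(x)/g'(x) = lim(x→0) (3·x^2)/(cos(x) - 1)
  = -6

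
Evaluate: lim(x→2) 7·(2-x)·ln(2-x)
This is a 0·∞ indeterminate form.

Rewrite 0·∞ as a quotient (0/0 or ∞/∞ form), then apply L'Hôpital's rule:
  lim(x→2) 7·(2-x)·ln(2-x) = 0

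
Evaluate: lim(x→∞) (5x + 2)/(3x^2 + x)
This is an ∞/∞ indeterminate form.

Apply L'Hôpital's rule: differentiate numerator and denominator separately.
  f(x) = 5·x + 2   ⇒   f'(x) = 5
  g(x) = 3·x^2 + x   ⇒   g'(x) = 6·x + 1
  lim(x→∞) f'(x)/g'(x) = lim(x→∞) (5)/(6·x + 1)
  = 0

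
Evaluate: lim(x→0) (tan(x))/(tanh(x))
This is a 0/0 indeterminate form.

Apply L'Hôpital's rule: differentiate numerator and denominator separately.
  f(x) = tan(x)   ⇒   f'(x) = tan(x)^2 + 1
  g(x) = tanh(x)   ⇒   g'(x) = 1 - tanh(x)^2
  lim(x→0) f'(x)/g'(x) = lim(x→0) (tan(x)^2 + 1)/(1 - tanh(x)^2)
  = 1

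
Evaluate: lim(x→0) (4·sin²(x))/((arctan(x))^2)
This is a 0/0 indeterminate form.

Apply L'Hôpital's rule: differentiate numerator and denominator separately.
  f(x) = 4·sin(x)^2   ⇒   f'(x) = 8·sin(x)·cos(x)
  g(x) = atan(x)^2   ⇒   g'(x) = 2·atan(x)/(x^2 + 1)
  lim(x→0) f'(x)/g'(x) = lim(x→0) (8·sin(x)·cos(x))/(2·atan(x)/(x^2 + 1))
  = 4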